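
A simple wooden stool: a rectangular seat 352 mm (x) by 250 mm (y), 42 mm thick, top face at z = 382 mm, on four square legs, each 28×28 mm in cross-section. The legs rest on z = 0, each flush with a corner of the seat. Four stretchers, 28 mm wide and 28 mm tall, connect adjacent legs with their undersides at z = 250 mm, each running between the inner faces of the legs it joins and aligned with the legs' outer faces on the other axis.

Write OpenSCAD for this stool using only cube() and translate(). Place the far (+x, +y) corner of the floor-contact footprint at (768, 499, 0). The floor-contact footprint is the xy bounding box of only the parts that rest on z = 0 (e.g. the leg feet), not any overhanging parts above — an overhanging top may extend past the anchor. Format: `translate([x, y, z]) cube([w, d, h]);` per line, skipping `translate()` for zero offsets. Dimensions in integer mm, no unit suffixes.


// leg_h = 382 - 42 = 340
// stretcher span = 352 - 2*28 = 296
translate([416, 249, 340]) cube([352, 250, 42]);
translate([416, 249, 0]) cube([28, 28, 340]);
translate([740, 249, 0]) cube([28, 28, 340]);
translate([416, 471, 0]) cube([28, 28, 340]);
translate([740, 471, 0]) cube([28, 28, 340]);
translate([444, 249, 250]) cube([296, 28, 28]);
translate([444, 471, 250]) cube([296, 28, 28]);
translate([416, 277, 250]) cube([28, 194, 28]);
translate([740, 277, 250]) cube([28, 194, 28]);


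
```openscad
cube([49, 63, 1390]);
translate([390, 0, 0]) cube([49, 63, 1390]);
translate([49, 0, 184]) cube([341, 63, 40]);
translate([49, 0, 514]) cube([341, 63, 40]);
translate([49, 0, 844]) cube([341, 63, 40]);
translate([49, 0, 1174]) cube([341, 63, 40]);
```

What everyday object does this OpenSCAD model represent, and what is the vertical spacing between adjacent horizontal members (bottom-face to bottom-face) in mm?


A ladder. The rung spacing is 330 mm.

Two tall 49×63 posts with 4 short bars between them — a ladder. Adjacent rungs sit at z = 184 and z = 514, so the spacing is 514 − 184 = 330 mm.


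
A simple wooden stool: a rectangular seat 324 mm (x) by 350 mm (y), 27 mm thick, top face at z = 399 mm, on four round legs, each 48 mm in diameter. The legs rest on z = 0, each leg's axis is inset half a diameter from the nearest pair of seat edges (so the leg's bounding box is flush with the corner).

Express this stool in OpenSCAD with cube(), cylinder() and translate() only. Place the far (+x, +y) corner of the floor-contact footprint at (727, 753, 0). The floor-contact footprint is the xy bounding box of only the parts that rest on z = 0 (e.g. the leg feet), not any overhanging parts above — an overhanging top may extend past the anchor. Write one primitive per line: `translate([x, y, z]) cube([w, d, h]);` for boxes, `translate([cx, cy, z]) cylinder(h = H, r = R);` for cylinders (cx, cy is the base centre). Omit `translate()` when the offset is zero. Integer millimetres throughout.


translate([403, 403, 372]) cube([324, 350, 27]);
translate([427, 427, 0]) cylinder(h = 372, r = 24);
translate([703, 427, 0]) cylinder(h = 372, r = 24);
translate([427, 729, 0]) cylinder(h = 372, r = 24);
translate([703, 729, 0]) cylinder(h = 372, r = 24);


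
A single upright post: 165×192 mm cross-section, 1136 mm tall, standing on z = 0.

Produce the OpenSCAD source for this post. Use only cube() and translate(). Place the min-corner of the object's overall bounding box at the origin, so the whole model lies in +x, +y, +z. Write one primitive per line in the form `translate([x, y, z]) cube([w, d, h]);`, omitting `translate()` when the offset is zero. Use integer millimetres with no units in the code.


cube([165, 192, 1136]);


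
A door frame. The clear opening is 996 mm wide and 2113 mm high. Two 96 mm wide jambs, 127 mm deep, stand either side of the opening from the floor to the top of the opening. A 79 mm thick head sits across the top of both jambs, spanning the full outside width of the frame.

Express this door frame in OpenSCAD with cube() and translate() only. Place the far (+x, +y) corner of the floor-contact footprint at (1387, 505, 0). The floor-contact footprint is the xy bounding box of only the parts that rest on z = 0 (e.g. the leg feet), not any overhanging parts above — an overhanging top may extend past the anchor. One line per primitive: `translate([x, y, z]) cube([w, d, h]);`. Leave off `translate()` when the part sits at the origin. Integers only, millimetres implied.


translate([199, 378, 0]) cube([96, 127, 2113]);
translate([1291, 378, 0]) cube([96, 127, 2113]);
translate([199, 378, 2113]) cube([1188, 127, 79]);


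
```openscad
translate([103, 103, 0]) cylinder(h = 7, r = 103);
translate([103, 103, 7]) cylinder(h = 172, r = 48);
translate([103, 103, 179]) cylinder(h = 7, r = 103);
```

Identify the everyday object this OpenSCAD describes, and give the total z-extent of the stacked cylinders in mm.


A spool. The overall height is 186 mm.

Three coaxial cylinders, large–small–large — a spool. Two 7 mm flanges and a 172 mm core give 7 + 172 + 7 = 186 mm.


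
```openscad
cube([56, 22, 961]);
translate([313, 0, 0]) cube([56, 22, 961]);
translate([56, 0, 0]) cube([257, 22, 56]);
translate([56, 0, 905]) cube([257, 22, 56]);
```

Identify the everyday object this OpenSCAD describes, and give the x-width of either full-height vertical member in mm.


A picture frame. The border width is 56 mm.

Four thin pieces enclosing a rectangular opening — a picture frame. The two full-height stiles are 961 mm tall; the top rail sits at z = 905 and is 56 mm tall, so the border above the opening is 961 − 905 = 56 mm, matching the stile x-width.


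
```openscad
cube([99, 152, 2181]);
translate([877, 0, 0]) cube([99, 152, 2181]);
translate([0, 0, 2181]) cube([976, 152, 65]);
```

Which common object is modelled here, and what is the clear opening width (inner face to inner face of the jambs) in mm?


A door frame. The clear opening width is 778 mm.

Two 2181 mm tall posts with a header on top — a door frame. The left jamb is 99 mm wide at x = 0; the right jamb starts at x = 877. The clear opening is 877 − 99 = 778 mm.


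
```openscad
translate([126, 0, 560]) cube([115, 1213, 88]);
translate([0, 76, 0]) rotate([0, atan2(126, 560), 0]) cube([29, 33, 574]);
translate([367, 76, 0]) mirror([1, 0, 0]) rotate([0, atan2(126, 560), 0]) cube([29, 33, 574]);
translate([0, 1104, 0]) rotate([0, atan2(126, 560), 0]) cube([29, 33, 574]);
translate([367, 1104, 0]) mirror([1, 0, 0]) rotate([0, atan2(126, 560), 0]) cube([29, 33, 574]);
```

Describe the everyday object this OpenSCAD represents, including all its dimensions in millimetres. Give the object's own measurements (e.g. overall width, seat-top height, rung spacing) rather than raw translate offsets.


A sawhorse. A 115×1213×88 mm beam (x, y, z) sits on two A-frame leg pairs. Each pair is two raked legs of 29×33 mm section (33 mm along y) splaying symmetrically in x. Each leg rises 560 mm vertically over 126 mm of horizontal reach and is 574 mm long along its own axis. Every leg's outer bottom edge rests on the floor and its outer top edge meets a bottom edge of the beam — the left legs (tilting toward +x) meet the beam's −x bottom edge, the right legs (their mirror images, tilting toward −x) meet its +x bottom edge — so the leg tops tuck under the beam, the beam's underside is 560 mm above the floor, and the feet are 367 mm apart outside-to-outside with the beam centred between them. The two leg pairs are set in 76 mm from either end of the beam.


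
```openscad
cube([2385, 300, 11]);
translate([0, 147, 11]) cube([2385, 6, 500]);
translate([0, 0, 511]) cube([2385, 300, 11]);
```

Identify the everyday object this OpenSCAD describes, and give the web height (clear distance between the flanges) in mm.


An I-beam. The web height is 500 mm.

Two wide flanges with a thin centred web — an I-beam. Overall 522 mm minus two 11 mm flanges gives a web of 522 − 2·11 = 500 mm.


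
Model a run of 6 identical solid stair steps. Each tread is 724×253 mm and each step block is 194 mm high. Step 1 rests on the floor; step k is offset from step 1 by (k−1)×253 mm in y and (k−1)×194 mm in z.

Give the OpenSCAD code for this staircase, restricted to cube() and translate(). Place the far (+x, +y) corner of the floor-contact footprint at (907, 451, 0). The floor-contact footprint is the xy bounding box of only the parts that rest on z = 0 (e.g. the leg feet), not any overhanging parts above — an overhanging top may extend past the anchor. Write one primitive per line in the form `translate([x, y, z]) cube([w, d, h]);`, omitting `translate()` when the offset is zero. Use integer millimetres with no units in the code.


translate([183, 198, 0]) cube([724, 253, 194]);
translate([183, 451, 194]) cube([724, 253, 194]);
translate([183, 704, 388]) cube([724, 253, 194]);
translate([183, 957, 582]) cube([724, 253, 194]);
translate([183, 1210, 776]) cube([724, 253, 194]);
translate([183, 1463, 970]) cube([724, 253, 194]);


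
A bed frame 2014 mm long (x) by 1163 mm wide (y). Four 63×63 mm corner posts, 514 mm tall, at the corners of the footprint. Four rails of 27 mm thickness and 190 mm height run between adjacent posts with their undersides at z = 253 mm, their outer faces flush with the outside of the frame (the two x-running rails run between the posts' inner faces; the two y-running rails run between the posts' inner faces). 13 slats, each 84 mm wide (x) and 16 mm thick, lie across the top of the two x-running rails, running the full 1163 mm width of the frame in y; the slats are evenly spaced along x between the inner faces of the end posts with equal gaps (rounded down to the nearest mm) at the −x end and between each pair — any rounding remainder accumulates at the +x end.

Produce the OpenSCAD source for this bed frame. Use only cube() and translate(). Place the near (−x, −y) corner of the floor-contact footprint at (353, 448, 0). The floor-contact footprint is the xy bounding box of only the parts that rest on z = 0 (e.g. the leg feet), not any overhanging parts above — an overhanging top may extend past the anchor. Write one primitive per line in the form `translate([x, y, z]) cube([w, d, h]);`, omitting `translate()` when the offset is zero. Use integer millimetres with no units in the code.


translate([353, 448, 0]) cube([63, 63, 514]);
translate([353, 1548, 0]) cube([63, 63, 514]);
translate([2304, 448, 0]) cube([63, 63, 514]);
translate([2304, 1548, 0]) cube([63, 63, 514]);
translate([416, 448, 253]) cube([1888, 27, 190]);
translate([416, 1584, 253]) cube([1888, 27, 190]);
translate([353, 511, 253]) cube([27, 1037, 190]);
translate([2340, 511, 253]) cube([27, 1037, 190]);
translate([472, 448, 443]) cube([84, 1163, 16]);
translate([612, 448, 443]) cube([84, 1163, 16]);
translate([752, 448, 443]) cube([84, 1163, 16]);
translate([892, 448, 443]) cube([84, 1163, 16]);
translate([1032, 448, 443]) cube([84, 1163, 16]);
translate([1172, 448, 443]) cube([84, 1163, 16]);
translate([1312, 448, 443]) cube([84, 1163, 16]);
translate([1452, 448, 443]) cube([84, 1163, 16]);
translate([1592, 448, 443]) cube([84, 1163, 16]);
translate([1732, 448, 443]) cube([84, 1163, 16]);
translate([1872, 448, 443]) cube([84, 1163, 16]);
translate([2012, 448, 443]) cube([84, 1163, 16]);
translate([2152, 448, 443]) cube([84, 1163, 16]);


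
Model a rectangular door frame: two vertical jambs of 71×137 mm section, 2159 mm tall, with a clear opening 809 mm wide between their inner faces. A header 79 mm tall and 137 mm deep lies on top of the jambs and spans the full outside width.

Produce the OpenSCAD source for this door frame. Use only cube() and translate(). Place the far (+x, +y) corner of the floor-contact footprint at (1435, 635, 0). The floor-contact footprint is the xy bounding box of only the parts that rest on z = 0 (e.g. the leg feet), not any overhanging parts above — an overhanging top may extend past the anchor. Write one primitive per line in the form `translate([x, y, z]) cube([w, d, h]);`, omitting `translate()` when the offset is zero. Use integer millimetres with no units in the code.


translate([484, 498, 0]) cube([71, 137, 2159]);
translate([1364, 498, 0]) cube([71, 137, 2159]);
translate([484, 498, 2159]) cube([951, 137, 79]);


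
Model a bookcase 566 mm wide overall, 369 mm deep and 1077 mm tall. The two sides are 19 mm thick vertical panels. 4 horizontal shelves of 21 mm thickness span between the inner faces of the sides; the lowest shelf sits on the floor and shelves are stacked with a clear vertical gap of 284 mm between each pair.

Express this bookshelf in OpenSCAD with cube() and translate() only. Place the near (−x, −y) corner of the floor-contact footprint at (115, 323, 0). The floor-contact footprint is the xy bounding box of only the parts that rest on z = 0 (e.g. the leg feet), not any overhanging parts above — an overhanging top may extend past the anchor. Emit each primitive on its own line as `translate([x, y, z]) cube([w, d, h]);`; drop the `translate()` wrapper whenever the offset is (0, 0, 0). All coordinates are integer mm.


translate([115, 323, 0]) cube([19, 369, 1077]);
translate([662, 323, 0]) cube([19, 369, 1077]);
translate([134, 323, 0]) cube([528, 369, 21]);
translate([134, 323, 305]) cube([528, 369, 21]);
translate([134, 323, 610]) cube([528, 369, 21]);
translate([134, 323, 915]) cube([528, 369, 21]);


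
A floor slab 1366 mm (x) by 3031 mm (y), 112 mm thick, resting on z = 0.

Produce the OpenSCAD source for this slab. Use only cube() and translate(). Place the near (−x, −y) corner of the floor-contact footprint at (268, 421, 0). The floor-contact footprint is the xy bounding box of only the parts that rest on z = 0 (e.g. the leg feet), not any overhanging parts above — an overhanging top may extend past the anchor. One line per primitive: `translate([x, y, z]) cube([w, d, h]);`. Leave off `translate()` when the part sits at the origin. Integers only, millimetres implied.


translate([268, 421, 0]) cube([1366, 3031, 112]);


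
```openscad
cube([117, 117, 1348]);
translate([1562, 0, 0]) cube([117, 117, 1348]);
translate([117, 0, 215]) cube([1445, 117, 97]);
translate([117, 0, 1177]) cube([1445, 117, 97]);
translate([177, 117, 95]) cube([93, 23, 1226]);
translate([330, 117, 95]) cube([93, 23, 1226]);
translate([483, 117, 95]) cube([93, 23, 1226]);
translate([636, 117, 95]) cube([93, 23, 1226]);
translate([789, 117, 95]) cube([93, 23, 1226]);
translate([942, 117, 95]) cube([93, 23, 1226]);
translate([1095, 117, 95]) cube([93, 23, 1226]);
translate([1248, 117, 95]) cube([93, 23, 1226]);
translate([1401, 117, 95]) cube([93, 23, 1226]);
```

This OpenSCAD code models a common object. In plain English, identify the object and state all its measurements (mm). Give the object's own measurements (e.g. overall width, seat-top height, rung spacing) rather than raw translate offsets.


A fence section. Two 117×117 mm posts, 1348 mm tall, stand on the floor with a clear span of 1445 mm between their inner faces. Two horizontal rails of 117×97 mm section span the gap between the posts with their undersides at z = 215 mm and z = 1177 mm, flush with the posts' −y face. 9 pickets, each 93 mm wide, 23 mm thick and 1226 mm tall, are fixed to the +y face of the rails with their bottoms at z = 95 mm, spaced across the span with a 60 mm gap after the −x post and between neighbouring pickets, with 68 mm left before the +x post.


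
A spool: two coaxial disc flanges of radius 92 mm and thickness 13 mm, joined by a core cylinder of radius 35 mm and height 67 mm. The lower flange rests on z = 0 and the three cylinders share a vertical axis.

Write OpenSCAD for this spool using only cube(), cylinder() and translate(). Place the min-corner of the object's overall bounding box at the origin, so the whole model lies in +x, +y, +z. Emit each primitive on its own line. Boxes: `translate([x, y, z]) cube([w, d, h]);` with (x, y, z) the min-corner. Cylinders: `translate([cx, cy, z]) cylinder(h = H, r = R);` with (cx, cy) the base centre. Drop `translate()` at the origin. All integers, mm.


translate([92, 92, 0]) cylinder(h = 13, r = 92);
translate([92, 92, 13]) cylinder(h = 67, r = 35);
translate([92, 92, 80]) cylinder(h = 13, r = 92);


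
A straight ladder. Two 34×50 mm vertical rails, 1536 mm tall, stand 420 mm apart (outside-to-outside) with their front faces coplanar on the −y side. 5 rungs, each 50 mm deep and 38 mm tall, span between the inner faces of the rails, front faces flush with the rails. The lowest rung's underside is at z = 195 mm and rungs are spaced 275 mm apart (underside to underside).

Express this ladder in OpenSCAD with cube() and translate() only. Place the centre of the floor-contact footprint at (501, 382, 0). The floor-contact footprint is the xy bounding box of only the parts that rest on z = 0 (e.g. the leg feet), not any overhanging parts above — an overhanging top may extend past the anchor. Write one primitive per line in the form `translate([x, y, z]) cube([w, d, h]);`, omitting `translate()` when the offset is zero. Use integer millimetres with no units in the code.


translate([291, 357, 0]) cube([34, 50, 1536]);
translate([677, 357, 0]) cube([34, 50, 1536]);
translate([325, 357, 195]) cube([352, 50, 38]);
translate([325, 357, 470]) cube([352, 50, 38]);
translate([325, 357, 745]) cube([352, 50, 38]);
translate([325, 357, 1020]) cube([352, 50, 38]);
translate([325, 357, 1295]) cube([352, 50, 38]);


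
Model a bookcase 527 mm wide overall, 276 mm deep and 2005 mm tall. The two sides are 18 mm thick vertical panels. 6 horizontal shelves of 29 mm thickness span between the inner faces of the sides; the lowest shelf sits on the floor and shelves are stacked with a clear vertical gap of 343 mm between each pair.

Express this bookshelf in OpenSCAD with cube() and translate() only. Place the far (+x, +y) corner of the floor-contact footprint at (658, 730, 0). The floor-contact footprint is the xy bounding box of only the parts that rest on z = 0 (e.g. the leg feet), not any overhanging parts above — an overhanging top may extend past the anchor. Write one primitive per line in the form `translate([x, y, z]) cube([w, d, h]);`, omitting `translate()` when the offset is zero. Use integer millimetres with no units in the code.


translate([131, 454, 0]) cube([18, 276, 2005]);
translate([640, 454, 0]) cube([18, 276, 2005]);
translate([149, 454, 0]) cube([491, 276, 29]);
translate([149, 454, 372]) cube([491, 276, 29]);
translate([149, 454, 744]) cube([491, 276, 29]);
translate([149, 454, 1116]) cube([491, 276, 29]);
translate([149, 454, 1488]) cube([491, 276, 29]);
translate([149, 454, 1860]) cube([491, 276, 29]);


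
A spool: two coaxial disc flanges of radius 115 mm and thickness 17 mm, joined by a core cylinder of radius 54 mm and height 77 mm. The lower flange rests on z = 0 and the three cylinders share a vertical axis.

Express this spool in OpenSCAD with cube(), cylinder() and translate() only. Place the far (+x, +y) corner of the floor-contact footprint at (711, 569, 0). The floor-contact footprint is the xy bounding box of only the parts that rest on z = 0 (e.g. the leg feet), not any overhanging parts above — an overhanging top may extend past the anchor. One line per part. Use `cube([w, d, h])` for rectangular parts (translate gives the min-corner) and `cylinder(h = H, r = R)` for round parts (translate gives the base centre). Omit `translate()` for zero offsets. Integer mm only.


translate([596, 454, 0]) cylinder(h = 17, r = 115);
translate([596, 454, 17]) cylinder(h = 77, r = 54);
translate([596, 454, 94]) cylinder(h = 17, r = 115);


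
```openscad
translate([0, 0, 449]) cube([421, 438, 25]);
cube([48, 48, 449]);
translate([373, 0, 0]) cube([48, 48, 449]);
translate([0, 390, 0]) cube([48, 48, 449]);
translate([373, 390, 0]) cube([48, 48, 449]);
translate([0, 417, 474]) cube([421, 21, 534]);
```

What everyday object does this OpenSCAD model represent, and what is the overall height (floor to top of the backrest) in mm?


A chair. The overall height is 1008 mm.

A slab on four corner posts with a tall panel at the back — a chair. The seat slab sits at z = 449 with thickness 25, and the 534 mm backrest starts at the seat top, so the overall height is 449 + 25 + 534 = 1008 mm.


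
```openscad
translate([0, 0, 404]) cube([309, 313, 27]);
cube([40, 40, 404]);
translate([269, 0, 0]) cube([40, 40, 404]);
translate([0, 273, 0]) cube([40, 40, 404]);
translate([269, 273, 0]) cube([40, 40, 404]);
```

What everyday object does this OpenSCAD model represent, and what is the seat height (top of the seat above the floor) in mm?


A stool. The seat height is 431 mm.

A 309×313×27 slab at z = 404 on four corner posts — a stool. The seat top is 404 + 27 = 431 mm.


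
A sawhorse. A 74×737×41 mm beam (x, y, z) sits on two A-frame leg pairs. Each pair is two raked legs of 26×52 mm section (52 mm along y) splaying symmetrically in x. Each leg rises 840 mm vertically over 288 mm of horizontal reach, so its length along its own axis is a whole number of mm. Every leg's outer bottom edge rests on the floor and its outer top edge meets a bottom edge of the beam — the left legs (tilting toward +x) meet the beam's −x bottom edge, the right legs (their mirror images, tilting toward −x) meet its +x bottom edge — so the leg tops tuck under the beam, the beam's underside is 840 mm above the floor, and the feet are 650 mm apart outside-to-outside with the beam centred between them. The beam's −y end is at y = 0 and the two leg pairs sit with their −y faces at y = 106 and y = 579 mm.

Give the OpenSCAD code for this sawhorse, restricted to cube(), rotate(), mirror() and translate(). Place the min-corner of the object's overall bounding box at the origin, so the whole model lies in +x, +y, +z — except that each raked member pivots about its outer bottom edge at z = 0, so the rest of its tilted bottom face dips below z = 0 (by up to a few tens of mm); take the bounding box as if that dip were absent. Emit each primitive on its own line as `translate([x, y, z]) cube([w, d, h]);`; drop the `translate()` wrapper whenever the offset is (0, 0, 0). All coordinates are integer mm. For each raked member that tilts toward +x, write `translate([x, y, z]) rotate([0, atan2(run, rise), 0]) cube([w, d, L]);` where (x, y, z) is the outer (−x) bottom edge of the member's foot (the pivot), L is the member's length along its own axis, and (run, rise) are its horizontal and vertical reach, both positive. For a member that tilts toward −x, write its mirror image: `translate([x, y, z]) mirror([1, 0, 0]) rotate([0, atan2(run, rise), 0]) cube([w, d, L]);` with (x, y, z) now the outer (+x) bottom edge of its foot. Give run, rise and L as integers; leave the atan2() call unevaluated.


// leg length = √(288² + 840²) = 888
// right-leg outer foot x = 2·288 + 74 = 650
// beam min-corner = (288, 0, 840)
translate([288, 0, 840]) cube([74, 737, 41]);
translate([0, 106, 0]) rotate([0, atan2(288, 840), 0]) cube([26, 52, 888]);
translate([650, 106, 0]) mirror([1, 0, 0]) rotate([0, atan2(288, 840), 0]) cube([26, 52, 888]);
translate([0, 579, 0]) rotate([0, atan2(288, 840), 0]) cube([26, 52, 888]);
translate([650, 579, 0]) mirror([1, 0, 0]) rotate([0, atan2(288, 840), 0]) cube([26, 52, 888]);


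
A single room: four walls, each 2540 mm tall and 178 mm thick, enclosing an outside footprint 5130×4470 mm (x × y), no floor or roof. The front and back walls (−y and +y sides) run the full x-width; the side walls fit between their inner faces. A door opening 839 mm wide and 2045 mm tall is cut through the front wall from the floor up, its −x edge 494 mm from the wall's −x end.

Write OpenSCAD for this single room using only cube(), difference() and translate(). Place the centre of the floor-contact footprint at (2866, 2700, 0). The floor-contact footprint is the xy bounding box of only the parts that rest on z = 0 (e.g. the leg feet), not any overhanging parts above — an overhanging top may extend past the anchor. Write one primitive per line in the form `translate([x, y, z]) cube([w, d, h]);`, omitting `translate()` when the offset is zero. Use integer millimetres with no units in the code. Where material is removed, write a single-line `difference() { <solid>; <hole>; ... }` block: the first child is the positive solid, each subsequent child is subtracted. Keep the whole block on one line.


difference() { translate([301, 465, 0]) cube([5130, 178, 2540]); translate([795, 465, 0]) cube([839, 178, 2045]); }
translate([301, 4757, 0]) cube([5130, 178, 2540]);
translate([301, 643, 0]) cube([178, 4114, 2540]);
translate([5253, 643, 0]) cube([178, 4114, 2540]);


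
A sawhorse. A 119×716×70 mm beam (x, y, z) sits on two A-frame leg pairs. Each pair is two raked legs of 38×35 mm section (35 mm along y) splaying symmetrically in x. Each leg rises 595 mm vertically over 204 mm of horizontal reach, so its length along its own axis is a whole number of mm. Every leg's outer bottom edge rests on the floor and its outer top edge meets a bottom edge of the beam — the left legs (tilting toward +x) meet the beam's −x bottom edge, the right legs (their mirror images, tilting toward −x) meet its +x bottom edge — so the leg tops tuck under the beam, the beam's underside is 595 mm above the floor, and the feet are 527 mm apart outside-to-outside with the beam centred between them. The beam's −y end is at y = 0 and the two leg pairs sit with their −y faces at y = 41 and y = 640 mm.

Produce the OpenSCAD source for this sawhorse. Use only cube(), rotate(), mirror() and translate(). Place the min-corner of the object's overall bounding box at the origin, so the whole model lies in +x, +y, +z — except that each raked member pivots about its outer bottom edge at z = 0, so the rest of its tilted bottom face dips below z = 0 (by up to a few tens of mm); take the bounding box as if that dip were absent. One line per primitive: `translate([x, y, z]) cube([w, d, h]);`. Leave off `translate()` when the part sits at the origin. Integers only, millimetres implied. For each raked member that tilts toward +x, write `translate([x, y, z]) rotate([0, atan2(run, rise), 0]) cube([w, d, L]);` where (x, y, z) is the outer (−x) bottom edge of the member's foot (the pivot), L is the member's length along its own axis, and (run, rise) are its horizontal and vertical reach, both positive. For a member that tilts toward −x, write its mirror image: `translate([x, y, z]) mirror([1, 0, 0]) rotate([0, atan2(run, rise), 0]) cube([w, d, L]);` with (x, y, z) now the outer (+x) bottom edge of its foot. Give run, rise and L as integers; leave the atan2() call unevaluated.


// leg length = √(204² + 595²) = 629
// right-leg outer foot x = 2·204 + 119 = 527
// beam min-corner = (204, 0, 595)
translate([204, 0, 595]) cube([119, 716, 70]);
translate([0, 41, 0]) rotate([0, atan2(204, 595), 0]) cube([38, 35, 629]);
translate([527, 41, 0]) mirror([1, 0, 0]) rotate([0, atan2(204, 595), 0]) cube([38, 35, 629]);
translate([0, 640, 0]) rotate([0, atan2(204, 595), 0]) cube([38, 35, 629]);
translate([527, 640, 0]) mirror([1, 0, 0]) rotate([0, atan2(204, 595), 0]) cube([38, 35, 629]);


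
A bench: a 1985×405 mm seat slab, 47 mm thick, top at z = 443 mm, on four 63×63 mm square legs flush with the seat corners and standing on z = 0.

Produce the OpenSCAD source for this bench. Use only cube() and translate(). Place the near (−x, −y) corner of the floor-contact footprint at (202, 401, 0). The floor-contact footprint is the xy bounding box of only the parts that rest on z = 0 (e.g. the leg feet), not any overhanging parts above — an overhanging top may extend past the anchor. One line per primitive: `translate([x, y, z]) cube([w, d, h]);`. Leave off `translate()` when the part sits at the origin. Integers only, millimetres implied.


translate([202, 401, 396]) cube([1985, 405, 47]);
translate([202, 401, 0]) cube([63, 63, 396]);
translate([202, 743, 0]) cube([63, 63, 396]);
translate([2124, 401, 0]) cube([63, 63, 396]);
translate([2124, 743, 0]) cube([63, 63, 396]);


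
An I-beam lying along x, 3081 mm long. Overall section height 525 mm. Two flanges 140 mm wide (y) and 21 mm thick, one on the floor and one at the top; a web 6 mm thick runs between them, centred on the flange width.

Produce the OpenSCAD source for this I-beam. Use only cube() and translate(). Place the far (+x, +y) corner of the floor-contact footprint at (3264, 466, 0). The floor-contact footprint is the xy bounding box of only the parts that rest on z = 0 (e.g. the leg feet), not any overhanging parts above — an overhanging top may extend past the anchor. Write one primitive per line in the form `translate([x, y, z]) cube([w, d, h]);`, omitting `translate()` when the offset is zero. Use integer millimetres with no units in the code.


translate([183, 326, 0]) cube([3081, 140, 21]);
translate([183, 393, 21]) cube([3081, 6, 483]);
translate([183, 326, 504]) cube([3081, 140, 21]);


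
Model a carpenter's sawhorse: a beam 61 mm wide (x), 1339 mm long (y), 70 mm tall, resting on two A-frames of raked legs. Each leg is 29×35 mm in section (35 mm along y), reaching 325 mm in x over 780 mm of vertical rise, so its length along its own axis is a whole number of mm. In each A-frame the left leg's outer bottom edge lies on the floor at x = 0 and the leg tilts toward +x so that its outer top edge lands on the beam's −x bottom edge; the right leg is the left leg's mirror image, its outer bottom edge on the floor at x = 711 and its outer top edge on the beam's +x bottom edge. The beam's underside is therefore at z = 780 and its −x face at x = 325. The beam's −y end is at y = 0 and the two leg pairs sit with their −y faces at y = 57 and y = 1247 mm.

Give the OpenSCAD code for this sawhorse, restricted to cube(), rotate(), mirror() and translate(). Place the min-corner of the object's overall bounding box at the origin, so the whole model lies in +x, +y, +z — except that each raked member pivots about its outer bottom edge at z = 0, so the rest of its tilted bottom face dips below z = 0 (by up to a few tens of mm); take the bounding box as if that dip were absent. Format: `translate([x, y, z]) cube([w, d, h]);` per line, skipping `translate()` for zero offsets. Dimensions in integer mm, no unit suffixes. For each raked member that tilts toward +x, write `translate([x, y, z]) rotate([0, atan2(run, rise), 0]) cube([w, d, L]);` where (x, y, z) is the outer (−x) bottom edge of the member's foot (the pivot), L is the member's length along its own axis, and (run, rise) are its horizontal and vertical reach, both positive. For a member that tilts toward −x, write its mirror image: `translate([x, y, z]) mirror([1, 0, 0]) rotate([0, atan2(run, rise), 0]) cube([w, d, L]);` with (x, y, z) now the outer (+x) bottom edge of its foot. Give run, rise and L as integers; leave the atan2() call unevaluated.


translate([325, 0, 780]) cube([61, 1339, 70]);
translate([0, 57, 0]) rotate([0, atan2(325, 780), 0]) cube([29, 35, 845]);
translate([711, 57, 0]) mirror([1, 0, 0]) rotate([0, atan2(325, 780), 0]) cube([29, 35, 845]);
translate([0, 1247, 0]) rotate([0, atan2(325, 780), 0]) cube([29, 35, 845]);
translate([711, 1247, 0]) mirror([1, 0, 0]) rotate([0, atan2(325, 780), 0]) cube([29, 35, 845]);


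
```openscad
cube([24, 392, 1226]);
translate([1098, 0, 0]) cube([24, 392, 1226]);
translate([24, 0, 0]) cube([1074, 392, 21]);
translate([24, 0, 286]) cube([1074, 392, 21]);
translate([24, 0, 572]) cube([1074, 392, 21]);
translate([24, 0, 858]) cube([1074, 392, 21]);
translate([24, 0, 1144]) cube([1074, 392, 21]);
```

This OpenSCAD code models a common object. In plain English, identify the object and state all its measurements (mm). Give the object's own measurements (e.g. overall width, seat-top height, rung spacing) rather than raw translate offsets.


An open bookshelf. Two side panels, each 24 mm thick, 392 mm deep and 1226 mm tall, stand 1122 mm apart (outside-to-outside). Between them sit 5 shelves, each 21 mm thick and 392 mm deep, spanning the full gap between the sides. The bottom shelf rests on the floor (its underside at z = 0) and the clear gap between one shelf's top and the next shelf's underside is 265 mm.


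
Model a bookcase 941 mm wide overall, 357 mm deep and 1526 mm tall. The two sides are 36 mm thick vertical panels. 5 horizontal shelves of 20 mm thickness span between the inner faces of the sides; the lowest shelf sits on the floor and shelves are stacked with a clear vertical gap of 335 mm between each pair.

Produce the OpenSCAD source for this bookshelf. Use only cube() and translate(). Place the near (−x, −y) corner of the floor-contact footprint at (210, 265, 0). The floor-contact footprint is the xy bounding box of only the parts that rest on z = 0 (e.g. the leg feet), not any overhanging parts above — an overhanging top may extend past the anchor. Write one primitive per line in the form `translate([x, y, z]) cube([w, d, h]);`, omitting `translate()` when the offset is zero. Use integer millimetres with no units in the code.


translate([210, 265, 0]) cube([36, 357, 1526]);
translate([1115, 265, 0]) cube([36, 357, 1526]);
translate([246, 265, 0]) cube([869, 357, 20]);
translate([246, 265, 355]) cube([869, 357, 20]);
translate([246, 265, 710]) cube([869, 357, 20]);
translate([246, 265, 1065]) cube([869, 357, 20]);
translate([246, 265, 1420]) cube([869, 357, 20]);


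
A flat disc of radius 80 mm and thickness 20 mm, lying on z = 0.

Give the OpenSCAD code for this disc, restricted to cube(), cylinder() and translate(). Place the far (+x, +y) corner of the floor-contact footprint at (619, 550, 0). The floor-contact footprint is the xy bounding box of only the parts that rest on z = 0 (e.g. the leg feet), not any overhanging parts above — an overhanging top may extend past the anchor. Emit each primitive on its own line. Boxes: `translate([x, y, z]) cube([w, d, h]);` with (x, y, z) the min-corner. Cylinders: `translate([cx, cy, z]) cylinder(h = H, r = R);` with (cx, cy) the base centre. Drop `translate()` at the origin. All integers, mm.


translate([539, 470, 0]) cylinder(h = 20, r = 80);


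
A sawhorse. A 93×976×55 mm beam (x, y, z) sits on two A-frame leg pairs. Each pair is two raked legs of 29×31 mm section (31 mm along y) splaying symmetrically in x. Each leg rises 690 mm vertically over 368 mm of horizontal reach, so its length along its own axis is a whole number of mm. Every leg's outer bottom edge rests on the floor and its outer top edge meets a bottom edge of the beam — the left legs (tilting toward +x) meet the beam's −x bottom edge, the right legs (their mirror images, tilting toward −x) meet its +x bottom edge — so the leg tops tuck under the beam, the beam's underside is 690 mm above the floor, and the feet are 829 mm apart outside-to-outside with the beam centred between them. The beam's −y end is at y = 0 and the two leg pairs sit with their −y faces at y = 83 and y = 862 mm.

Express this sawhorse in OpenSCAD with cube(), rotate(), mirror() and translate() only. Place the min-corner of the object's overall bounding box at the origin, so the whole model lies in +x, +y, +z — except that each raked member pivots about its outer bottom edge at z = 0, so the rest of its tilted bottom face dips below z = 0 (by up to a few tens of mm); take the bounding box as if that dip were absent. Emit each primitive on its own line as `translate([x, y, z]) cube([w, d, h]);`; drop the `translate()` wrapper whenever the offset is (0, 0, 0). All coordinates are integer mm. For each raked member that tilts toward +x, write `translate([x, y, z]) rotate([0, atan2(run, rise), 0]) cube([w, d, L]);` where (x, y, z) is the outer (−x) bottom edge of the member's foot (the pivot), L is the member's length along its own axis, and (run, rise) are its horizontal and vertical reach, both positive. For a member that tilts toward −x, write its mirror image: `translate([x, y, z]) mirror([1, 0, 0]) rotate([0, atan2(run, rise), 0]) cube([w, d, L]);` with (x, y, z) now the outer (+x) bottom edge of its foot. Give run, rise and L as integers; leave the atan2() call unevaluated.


// leg length = √(368² + 690²) = 782
// right-leg outer foot x = 2·368 + 93 = 829
// beam min-corner = (368, 0, 690)
translate([368, 0, 690]) cube([93, 976, 55]);
translate([0, 83, 0]) rotate([0, atan2(368, 690), 0]) cube([29, 31, 782]);
translate([829, 83, 0]) mirror([1, 0, 0]) rotate([0, atan2(368, 690), 0]) cube([29, 31, 782]);
translate([0, 862, 0]) rotate([0, atan2(368, 690), 0]) cube([29, 31, 782]);
translate([829, 862, 0]) mirror([1, 0, 0]) rotate([0, atan2(368, 690), 0]) cube([29, 31, 782]);


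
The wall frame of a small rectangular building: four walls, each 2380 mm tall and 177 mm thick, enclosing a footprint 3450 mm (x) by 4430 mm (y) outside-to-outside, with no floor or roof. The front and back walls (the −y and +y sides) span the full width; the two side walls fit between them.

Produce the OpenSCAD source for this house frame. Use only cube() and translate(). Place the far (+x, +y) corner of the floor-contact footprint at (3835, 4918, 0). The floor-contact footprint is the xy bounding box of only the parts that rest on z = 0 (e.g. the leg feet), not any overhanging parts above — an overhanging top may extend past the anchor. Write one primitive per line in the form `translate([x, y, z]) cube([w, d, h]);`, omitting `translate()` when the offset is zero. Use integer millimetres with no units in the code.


translate([385, 488, 0]) cube([3450, 177, 2380]);
translate([385, 4741, 0]) cube([3450, 177, 2380]);
translate([385, 665, 0]) cube([177, 4076, 2380]);
translate([3658, 665, 0]) cube([177, 4076, 2380]);


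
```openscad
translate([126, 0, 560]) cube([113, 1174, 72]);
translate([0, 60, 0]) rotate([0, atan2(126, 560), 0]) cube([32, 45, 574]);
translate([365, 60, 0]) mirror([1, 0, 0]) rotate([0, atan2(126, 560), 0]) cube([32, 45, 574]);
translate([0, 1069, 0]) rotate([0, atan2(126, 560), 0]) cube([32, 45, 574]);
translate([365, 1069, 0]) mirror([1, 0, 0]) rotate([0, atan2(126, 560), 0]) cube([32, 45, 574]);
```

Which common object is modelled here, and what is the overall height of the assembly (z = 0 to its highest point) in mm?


A sawhorse. The overall height is 632 mm.

A beam across two mirrored pairs of raked legs — a sawhorse. The beam's underside is at z = 560 (matching the legs' vertical rise in atan2(126, 560)) and the beam is 72 mm tall, so its top is at 560 + 72 = 632 mm. The raked legs top out at the beam's underside, so that is the highest point.


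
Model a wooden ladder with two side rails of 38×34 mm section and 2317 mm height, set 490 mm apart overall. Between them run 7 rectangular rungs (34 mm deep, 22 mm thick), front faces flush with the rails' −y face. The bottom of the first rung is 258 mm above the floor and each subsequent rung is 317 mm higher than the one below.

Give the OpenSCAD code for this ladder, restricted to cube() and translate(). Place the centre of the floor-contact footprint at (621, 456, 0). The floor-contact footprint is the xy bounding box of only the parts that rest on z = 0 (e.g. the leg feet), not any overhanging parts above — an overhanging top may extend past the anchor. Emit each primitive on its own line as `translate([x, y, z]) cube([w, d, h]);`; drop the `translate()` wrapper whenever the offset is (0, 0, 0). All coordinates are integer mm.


// rung span = 490 - 2*38 = 414
// rung[k] z = 258 + k*317
translate([376, 439, 0]) cube([38, 34, 2317]);
translate([828, 439, 0]) cube([38, 34, 2317]);
translate([414, 439, 258]) cube([414, 34, 22]);
translate([414, 439, 575]) cube([414, 34, 22]);
translate([414, 439, 892]) cube([414, 34, 22]);
translate([414, 439, 1209]) cube([414, 34, 22]);
translate([414, 439, 1526]) cube([414, 34, 22]);
translate([414, 439, 1843]) cube([414, 34, 22]);
translate([414, 439, 2160]) cube([414, 34, 22]);


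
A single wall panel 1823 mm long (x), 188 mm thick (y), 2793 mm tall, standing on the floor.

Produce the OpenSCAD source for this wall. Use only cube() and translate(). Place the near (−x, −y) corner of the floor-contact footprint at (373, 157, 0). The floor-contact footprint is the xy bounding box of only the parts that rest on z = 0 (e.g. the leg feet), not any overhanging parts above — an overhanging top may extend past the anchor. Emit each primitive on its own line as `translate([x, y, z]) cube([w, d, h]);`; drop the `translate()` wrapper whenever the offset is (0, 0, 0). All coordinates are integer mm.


translate([373, 157, 0]) cube([1823, 188, 2793]);
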